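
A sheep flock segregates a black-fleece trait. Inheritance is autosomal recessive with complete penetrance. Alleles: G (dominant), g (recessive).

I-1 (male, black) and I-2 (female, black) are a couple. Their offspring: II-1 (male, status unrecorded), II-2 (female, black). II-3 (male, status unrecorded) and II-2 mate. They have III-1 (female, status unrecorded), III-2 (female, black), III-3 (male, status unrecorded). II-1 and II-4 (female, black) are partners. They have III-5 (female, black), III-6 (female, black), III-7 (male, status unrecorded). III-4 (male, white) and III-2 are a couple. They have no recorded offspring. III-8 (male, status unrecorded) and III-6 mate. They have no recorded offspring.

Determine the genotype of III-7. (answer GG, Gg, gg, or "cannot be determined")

From phenotype alone, III-7 is GG or Gg or gg.
III-7 received g from II-1 (gg) and received g from II-4 (gg), so III-7 is gg.

gg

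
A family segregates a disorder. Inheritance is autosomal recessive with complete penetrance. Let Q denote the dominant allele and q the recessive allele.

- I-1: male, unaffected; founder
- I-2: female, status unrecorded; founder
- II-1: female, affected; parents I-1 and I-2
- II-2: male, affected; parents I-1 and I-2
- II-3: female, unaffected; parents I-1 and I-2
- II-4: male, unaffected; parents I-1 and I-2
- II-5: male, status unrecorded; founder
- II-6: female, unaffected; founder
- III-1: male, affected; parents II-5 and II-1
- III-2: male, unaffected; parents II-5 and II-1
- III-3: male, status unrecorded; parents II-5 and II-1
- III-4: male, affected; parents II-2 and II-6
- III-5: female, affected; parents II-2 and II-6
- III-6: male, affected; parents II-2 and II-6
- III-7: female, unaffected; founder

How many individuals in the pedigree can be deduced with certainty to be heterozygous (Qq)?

4

Obligate heterozygotes: I-1 is unaffected so carries Q and passed q to II-1 (qq), so I-1 is Qq; II-5 passed Q to III-2 (Qq, whose q came from II-1) and passed q to III-1 (qq), so II-5 is Qq; II-6 is unaffected so carries Q and passed q to III-4 (qq), so II-6 is Qq; III-2 is unaffected so carries Q and received q from II-1 (qq), so III-2 is Qq.
Every other individual is either homozygous by phenotype or has at least one consistent homozygous assignment, so the count is 4.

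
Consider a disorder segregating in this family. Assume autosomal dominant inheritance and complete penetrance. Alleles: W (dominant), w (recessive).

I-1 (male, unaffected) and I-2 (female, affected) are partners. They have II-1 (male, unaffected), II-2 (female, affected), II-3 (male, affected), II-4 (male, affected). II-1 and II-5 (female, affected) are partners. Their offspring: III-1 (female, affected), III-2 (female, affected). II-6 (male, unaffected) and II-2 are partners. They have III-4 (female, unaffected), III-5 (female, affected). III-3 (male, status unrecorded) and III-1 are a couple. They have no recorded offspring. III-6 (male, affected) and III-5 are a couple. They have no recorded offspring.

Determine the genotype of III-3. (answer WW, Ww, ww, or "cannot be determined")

cannot be determined

III-3's phenotype is unrecorded, and no parent or child forces a single allele at both positions; consistent genotype assignments exist with III-3 as WW or Ww or ww.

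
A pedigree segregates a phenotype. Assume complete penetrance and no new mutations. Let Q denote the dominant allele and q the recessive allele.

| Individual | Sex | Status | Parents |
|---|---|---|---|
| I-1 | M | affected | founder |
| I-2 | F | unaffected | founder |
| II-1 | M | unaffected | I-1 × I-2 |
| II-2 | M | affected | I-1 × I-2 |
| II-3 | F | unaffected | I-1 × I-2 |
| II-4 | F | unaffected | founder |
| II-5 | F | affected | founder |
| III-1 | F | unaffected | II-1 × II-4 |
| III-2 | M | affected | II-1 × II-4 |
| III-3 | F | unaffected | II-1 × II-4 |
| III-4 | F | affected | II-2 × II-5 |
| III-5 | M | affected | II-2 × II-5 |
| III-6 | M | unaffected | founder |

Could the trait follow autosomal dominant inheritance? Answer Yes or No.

No

Under autosomal dominant, III-2 (affected, male) cannot arise from II-1 (unaffected) × II-4 (unaffected).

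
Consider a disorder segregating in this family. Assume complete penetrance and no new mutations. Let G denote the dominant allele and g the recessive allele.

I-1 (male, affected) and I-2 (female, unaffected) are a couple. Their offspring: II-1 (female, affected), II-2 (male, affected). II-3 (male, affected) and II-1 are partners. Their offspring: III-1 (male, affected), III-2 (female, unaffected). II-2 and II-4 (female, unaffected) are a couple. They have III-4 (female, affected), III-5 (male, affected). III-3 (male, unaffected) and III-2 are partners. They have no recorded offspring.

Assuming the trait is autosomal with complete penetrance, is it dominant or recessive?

dominant

II-3 and II-1 are both affected yet have an unaffected child III-2. Under a recessive model two affected parents are homozygous and every child would be affected, so the trait cannot be recessive.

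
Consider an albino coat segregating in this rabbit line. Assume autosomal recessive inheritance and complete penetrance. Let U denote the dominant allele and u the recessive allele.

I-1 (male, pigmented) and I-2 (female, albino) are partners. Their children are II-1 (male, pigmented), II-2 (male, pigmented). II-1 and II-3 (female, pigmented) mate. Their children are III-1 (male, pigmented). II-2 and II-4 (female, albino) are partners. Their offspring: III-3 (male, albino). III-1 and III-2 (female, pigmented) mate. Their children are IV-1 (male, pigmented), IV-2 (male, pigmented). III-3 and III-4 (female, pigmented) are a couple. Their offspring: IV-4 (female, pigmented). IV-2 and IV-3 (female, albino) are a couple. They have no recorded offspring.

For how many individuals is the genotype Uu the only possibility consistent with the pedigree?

Obligate heterozygotes: II-1 is pigmented so carries U and received u from I-2 (uu), so II-1 is Uu; II-2 is pigmented so carries U and received u from I-2 (uu), so II-2 is Uu; IV-4 is pigmented so carries U and received u from III-3 (uu), so IV-4 is Uu.
Every other individual is either homozygous by phenotype or has at least one consistent homozygous assignment, so the count is 3.

3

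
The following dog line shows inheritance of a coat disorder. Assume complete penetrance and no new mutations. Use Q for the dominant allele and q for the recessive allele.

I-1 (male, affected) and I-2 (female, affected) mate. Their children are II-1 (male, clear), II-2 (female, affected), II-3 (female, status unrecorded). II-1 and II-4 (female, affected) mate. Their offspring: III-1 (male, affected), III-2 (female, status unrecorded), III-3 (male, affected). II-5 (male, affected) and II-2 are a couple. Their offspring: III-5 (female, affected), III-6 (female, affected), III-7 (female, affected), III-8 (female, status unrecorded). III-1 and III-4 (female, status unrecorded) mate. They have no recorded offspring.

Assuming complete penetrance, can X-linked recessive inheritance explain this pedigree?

No

Under X-linked recessive, II-1 (clear, male) cannot arise from I-1 (affected) × I-2 (affected).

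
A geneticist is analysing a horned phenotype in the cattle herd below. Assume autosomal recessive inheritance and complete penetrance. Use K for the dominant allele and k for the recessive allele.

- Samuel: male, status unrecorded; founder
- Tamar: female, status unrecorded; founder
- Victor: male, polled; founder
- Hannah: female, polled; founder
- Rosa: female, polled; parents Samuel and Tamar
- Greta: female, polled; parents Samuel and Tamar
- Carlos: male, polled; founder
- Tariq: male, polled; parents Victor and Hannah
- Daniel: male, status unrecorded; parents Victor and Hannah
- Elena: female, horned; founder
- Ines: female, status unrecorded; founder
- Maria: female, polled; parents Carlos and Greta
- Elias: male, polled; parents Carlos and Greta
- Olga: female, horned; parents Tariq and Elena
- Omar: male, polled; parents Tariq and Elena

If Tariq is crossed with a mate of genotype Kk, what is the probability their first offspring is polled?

3/4

Tariq is polled so carries K and passed k to Olga (kk), so Tariq is Kk.
The cross gives 1/4 KK : 1/2 Kk : 1/4 kk, so P(offspring is polled) = 3/4.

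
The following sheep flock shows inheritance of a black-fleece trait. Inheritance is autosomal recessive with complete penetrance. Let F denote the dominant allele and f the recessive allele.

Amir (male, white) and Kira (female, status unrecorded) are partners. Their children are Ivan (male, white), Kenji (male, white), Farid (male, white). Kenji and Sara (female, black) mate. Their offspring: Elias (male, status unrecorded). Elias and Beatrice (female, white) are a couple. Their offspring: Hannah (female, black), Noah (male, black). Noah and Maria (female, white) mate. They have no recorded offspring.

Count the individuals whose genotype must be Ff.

1

Obligate heterozygotes: Beatrice is white so carries F and passed f to Hannah (ff), so Beatrice is Ff.
Every other individual is either homozygous by phenotype or has at least one consistent homozygous assignment, so the count is 1.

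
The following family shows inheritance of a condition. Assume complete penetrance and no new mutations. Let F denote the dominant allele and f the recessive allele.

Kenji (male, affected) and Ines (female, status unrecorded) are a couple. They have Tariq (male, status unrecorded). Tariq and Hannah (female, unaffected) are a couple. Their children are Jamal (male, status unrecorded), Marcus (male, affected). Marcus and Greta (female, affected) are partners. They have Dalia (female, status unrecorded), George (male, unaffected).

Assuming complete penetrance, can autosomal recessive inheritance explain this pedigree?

No

Under autosomal recessive, George (unaffected, male) cannot arise from Marcus (affected) × Greta (affected).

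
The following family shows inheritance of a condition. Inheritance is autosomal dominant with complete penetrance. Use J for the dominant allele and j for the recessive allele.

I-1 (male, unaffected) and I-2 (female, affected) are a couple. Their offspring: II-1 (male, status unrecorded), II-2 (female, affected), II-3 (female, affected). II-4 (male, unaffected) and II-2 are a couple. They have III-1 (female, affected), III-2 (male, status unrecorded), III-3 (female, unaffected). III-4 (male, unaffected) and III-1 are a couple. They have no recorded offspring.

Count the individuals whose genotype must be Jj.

Obligate heterozygotes: II-2 is affected so carries J and received j from I-1 (jj), so II-2 is Jj; II-3 is affected so carries J and received j from I-1 (jj), so II-3 is Jj; III-1 is affected so carries J and received j from II-4 (jj), so III-1 is Jj.
Every other individual is either homozygous by phenotype or has at least one consistent homozygous assignment, so the count is 3.

3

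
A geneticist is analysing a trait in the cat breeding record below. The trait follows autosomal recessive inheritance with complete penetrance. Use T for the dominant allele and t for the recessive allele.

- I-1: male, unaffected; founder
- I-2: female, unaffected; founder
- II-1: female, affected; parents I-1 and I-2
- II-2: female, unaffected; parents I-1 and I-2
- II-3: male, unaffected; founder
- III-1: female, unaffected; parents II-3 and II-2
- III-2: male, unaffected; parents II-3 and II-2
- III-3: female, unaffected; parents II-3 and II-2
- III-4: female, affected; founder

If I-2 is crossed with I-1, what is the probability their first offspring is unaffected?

I-2 is unaffected so carries T and passed t to II-1 (tt), so I-2 is Tt.
I-1 is unaffected so carries T and passed t to II-1 (tt), so I-1 is Tt.
The cross gives 1/4 TT : 1/2 Tt : 1/4 tt, so P(offspring is unaffected) = 3/4.

3/4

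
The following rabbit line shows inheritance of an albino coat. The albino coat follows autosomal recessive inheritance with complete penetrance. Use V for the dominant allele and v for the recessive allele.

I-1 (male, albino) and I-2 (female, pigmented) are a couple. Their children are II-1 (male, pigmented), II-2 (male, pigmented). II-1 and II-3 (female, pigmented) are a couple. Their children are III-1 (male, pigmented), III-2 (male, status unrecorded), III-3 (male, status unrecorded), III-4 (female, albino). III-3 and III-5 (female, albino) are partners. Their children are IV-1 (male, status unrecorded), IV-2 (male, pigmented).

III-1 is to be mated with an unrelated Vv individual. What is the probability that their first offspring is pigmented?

5/6

II-1 is pigmented so carries V and received v from I-1 (vv), so II-1 is Vv.
II-3 is pigmented so carries V and passed v to III-4 (vv), so II-3 is Vv.
III-1 is a pigmented offspring of II-1 (Vv) × II-3 (Vv), whose cross gives 1/4 VV : 1/2 Vv : 1/4 vv; conditioning on being pigmented, III-1 is VV with probability 1/3, Vv with probability 2/3.
Summing over parental genotype combinations, P(offspring is pigmented) = 1/3·1 + 2/3·3/4 = 5/6.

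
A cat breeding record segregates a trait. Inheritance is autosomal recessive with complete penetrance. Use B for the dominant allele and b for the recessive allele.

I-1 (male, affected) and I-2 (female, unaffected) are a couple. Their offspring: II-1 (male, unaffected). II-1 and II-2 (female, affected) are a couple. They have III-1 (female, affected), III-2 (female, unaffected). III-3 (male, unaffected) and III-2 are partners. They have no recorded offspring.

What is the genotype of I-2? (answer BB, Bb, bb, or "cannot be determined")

cannot be determined

I-2's phenotype allows BB or Bb, and no parent or child forces a single allele at both positions; consistent genotype assignments exist with I-2 as BB or Bb.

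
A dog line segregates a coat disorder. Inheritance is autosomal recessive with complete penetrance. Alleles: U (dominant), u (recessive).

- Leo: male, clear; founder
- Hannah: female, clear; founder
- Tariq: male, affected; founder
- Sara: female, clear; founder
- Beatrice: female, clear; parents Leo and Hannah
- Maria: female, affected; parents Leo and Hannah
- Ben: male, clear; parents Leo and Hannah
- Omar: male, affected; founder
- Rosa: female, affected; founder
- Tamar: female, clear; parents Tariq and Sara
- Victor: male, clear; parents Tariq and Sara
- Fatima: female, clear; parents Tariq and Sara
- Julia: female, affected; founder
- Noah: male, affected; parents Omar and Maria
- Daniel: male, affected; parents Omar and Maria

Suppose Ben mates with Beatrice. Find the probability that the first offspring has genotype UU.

4/9

Leo is clear so carries U and passed u to Maria (uu), so Leo is Uu.
Hannah is clear so carries U and passed u to Maria (uu), so Hannah is Uu.
Ben is a clear offspring of Leo (Uu) × Hannah (Uu), whose cross gives 1/4 UU : 1/2 Uu : 1/4 uu; conditioning on being clear, Ben is UU with probability 1/3, Uu with probability 2/3.
Beatrice is a clear offspring of Leo (Uu) × Hannah (Uu), whose cross gives 1/4 UU : 1/2 Uu : 1/4 uu; conditioning on being clear, Beatrice is UU with probability 1/3, Uu with probability 2/3.
Summing over parental genotype combinations, P(offspring has genotype UU) = 1/9·1 + 2/9·1/2 + 2/9·1/2 + 4/9·1/4 = 4/9.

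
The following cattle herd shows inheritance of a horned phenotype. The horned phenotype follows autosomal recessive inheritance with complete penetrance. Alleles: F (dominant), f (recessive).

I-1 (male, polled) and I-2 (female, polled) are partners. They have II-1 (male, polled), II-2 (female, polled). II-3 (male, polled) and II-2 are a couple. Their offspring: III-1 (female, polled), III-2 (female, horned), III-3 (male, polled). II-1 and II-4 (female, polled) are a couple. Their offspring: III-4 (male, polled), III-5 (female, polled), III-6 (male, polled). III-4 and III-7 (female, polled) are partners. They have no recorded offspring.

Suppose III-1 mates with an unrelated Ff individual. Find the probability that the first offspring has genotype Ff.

1/2

II-3 is polled so carries F and passed f to III-2 (ff), so II-3 is Ff.
II-2 is polled so carries F and passed f to III-2 (ff), so II-2 is Ff.
III-1 is a polled offspring of II-3 (Ff) × II-2 (Ff), whose cross gives 1/4 FF : 1/2 Ff : 1/4 ff; conditioning on being polled, III-1 is FF with probability 1/3, Ff with probability 2/3.
Summing over parental genotype combinations, P(offspring has genotype Ff) = 1/3·1/2 + 2/3·1/2 = 1/2.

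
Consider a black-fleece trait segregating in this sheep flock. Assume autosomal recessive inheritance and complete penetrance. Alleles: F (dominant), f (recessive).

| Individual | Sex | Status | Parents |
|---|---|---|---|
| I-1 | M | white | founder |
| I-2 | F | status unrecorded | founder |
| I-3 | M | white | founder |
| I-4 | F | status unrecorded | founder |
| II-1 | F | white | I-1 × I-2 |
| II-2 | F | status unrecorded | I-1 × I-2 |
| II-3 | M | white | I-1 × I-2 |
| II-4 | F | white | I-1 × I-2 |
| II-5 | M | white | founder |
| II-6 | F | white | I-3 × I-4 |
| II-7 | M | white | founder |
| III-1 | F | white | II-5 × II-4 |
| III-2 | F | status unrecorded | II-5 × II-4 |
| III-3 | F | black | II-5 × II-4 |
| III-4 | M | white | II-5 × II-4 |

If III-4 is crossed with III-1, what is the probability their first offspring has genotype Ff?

II-5 is white so carries F and passed f to III-3 (ff), so II-5 is Ff.
II-4 is white so carries F and passed f to III-3 (ff), so II-4 is Ff.
III-4 is a white offspring of II-5 (Ff) × II-4 (Ff), whose cross gives 1/4 FF : 1/2 Ff : 1/4 ff; conditioning on being white, III-4 is FF with probability 1/3, Ff with probability 2/3.
III-1 is a white offspring of II-5 (Ff) × II-4 (Ff), whose cross gives 1/4 FF : 1/2 Ff : 1/4 ff; conditioning on being white, III-1 is FF with probability 1/3, Ff with probability 2/3.
Summing over parental genotype combinations, P(offspring has genotype Ff) = 2/9·1/2 + 2/9·1/2 + 4/9·1/2 = 4/9.

4/9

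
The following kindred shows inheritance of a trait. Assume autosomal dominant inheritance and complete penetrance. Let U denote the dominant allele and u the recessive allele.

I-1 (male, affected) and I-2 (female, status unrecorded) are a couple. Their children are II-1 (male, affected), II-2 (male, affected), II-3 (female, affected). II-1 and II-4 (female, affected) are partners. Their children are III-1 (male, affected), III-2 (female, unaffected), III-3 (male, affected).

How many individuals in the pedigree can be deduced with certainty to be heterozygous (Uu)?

2

Obligate heterozygotes: II-1 is affected so carries U and passed u to III-2 (uu), so II-1 is Uu; II-4 is affected so carries U and passed u to III-2 (uu), so II-4 is Uu.
Every other individual is either homozygous by phenotype or has at least one consistent homozygous assignment, so the count is 2.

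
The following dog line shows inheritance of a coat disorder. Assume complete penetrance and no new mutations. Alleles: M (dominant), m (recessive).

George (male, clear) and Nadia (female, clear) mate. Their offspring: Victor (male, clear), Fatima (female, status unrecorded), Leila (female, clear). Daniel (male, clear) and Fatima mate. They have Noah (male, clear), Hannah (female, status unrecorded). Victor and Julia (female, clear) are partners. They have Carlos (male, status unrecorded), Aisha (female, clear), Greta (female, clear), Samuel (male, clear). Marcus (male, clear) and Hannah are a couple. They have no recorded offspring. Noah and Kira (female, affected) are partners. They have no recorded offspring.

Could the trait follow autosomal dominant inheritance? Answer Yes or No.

Yes

A consistent assignment under autosomal dominant exists: George mm, Nadia mm, Victor mm, Fatima mm, Leila mm, Daniel mm, Julia mm, Noah mm, Hannah mm, Marcus mm, Kira MM, Carlos mm, Aisha mm, Greta mm, Samuel mm.
In this assignment every recorded phenotype matches its genotype and every non-founder's genotype is obtainable from its parents' genotypes, so the pedigree is consistent.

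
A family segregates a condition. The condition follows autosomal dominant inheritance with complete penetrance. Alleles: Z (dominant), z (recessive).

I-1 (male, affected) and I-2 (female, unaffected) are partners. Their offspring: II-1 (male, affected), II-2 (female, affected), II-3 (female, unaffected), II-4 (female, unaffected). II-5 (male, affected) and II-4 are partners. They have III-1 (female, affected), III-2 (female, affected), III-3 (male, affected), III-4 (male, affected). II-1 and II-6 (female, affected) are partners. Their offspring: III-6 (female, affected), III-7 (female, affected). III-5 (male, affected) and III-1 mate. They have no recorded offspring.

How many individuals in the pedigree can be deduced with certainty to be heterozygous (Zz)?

7

Obligate heterozygotes: I-1 is affected so carries Z and passed z to II-3 (zz), so I-1 is Zz; II-1 is affected so carries Z and received z from I-2 (zz), so II-1 is Zz; II-2 is affected so carries Z and received z from I-2 (zz), so II-2 is Zz; III-1 is affected so carries Z and received z from II-4 (zz), so III-1 is Zz; III-2 is affected so carries Z and received z from II-4 (zz), so III-2 is Zz; III-3 is affected so carries Z and received z from II-4 (zz), so III-3 is Zz; III-4 is affected so carries Z and received z from II-4 (zz), so III-4 is Zz.
Every other individual is either homozygous by phenotype or has at least one consistent homozygous assignment, so the count is 7.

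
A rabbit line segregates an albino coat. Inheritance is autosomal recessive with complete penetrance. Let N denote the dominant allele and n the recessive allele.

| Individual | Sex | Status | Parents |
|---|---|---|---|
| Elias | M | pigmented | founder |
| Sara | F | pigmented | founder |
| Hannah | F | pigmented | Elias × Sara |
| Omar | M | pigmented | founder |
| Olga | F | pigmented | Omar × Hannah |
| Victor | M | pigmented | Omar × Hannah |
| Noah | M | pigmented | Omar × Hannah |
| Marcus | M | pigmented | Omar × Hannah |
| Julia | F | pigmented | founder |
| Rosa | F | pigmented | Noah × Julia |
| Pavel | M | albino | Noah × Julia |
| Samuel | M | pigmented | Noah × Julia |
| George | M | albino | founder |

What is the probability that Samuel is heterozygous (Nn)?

2/3

Noah is pigmented so carries N and passed n to Pavel (nn), so Noah is Nn.
Julia is pigmented so carries N and passed n to Pavel (nn), so Julia is Nn.
Their cross gives offspring ratios 1/4 NN : 1/2 Nn : 1/4 nn. Conditioning on Samuel being pigmented, P(Nn) = 1/2 / 3/4 = 2/3.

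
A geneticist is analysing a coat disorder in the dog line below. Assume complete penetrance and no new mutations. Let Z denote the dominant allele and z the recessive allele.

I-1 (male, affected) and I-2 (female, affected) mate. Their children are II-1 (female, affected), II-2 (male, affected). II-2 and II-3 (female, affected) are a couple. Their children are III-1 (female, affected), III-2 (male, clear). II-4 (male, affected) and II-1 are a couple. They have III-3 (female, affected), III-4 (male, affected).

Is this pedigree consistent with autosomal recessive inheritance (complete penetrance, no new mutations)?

No

Under autosomal recessive, III-2 (clear, male) cannot arise from II-2 (affected) × II-3 (affected).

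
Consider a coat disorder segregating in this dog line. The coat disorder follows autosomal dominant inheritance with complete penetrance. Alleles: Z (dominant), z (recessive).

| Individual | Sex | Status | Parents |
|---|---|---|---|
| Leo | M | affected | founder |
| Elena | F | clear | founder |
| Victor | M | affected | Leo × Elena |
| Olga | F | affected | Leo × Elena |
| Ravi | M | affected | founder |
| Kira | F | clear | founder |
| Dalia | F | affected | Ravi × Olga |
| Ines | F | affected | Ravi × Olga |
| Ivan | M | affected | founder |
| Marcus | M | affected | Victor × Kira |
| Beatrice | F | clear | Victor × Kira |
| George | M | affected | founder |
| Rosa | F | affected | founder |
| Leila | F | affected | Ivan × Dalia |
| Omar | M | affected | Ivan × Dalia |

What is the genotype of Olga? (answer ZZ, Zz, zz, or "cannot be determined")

Zz

From phenotype alone, Olga is ZZ or Zz.
Olga is affected so carries Z and received z from Elena (zz), so Olga is Zz.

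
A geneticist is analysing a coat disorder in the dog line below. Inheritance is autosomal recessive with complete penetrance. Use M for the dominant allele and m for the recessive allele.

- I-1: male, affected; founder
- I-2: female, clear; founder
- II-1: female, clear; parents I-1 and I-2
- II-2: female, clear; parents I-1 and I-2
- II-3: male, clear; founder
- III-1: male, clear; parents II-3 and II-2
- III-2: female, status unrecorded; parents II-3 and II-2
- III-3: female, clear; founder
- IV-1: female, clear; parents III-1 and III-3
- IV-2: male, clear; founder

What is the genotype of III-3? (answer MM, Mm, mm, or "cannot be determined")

III-3's phenotype allows MM or Mm, and no parent or child forces a single allele at both positions; consistent genotype assignments exist with III-3 as MM or Mm.

cannot be determined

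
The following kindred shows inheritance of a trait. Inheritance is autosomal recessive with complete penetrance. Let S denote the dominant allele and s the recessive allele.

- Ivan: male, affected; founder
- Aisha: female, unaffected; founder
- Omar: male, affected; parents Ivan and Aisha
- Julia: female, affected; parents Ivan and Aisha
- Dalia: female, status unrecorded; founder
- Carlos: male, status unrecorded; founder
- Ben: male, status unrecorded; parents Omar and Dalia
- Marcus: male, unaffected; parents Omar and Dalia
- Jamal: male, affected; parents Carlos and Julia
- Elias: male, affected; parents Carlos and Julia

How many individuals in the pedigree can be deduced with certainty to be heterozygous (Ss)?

2

Obligate heterozygotes: Aisha is unaffected so carries S and passed s to Omar (ss), so Aisha is Ss; Marcus is unaffected so carries S and received s from Omar (ss), so Marcus is Ss.
Every other individual is either homozygous by phenotype or has at least one consistent homozygous assignment, so the count is 2.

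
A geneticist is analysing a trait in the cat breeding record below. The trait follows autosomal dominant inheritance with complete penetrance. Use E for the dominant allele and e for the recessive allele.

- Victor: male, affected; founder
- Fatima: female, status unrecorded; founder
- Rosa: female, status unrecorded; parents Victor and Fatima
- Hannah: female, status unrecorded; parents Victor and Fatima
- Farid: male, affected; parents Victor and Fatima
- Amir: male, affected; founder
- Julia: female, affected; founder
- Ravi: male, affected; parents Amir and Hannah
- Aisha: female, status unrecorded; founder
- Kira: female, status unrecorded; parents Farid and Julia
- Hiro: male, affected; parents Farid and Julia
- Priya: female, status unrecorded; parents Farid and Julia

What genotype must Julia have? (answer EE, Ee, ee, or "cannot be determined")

Julia's phenotype allows EE or Ee, and no parent or child forces a single allele at both positions; consistent genotype assignments exist with Julia as EE or Ee.

cannot be determined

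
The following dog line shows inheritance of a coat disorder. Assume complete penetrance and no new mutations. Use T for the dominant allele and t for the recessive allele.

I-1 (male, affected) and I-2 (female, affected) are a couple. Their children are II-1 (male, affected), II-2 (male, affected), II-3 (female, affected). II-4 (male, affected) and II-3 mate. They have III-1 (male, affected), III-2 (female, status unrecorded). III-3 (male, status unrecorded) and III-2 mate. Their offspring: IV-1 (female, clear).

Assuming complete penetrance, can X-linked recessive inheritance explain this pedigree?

Yes

A consistent assignment under X-linked recessive exists: I-1 X^t Y, I-2 X^t X^t, II-1 X^t Y, II-2 X^t Y, II-3 X^t X^t, II-4 X^t Y, III-1 X^t Y, III-2 X^t X^t, III-3 X^T Y, IV-1 X^T X^t.
In this assignment every recorded phenotype matches its genotype and every non-founder's genotype is obtainable from its parents' genotypes, so the pedigree is consistent.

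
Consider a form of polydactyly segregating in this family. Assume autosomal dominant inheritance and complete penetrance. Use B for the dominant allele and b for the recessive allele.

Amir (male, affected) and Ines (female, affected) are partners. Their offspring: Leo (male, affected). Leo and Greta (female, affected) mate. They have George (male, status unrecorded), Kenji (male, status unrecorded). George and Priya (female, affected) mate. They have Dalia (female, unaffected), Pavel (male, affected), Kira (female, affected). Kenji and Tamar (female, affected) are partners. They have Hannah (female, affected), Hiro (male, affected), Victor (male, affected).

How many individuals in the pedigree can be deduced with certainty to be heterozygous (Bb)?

1

Obligate heterozygotes: Priya is affected so carries B and passed b to Dalia (bb), so Priya is Bb.
Every other individual is either homozygous by phenotype or has at least one consistent homozygous assignment, so the count is 1.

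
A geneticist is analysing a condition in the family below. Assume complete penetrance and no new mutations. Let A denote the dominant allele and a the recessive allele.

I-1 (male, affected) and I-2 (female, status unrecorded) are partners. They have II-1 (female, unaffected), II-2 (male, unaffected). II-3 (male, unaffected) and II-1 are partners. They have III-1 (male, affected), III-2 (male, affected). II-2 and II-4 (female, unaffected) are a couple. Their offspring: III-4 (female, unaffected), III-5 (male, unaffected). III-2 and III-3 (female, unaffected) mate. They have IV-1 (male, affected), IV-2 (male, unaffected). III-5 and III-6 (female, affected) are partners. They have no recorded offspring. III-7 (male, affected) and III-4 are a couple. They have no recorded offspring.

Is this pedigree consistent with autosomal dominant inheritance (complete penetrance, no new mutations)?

No

Under autosomal dominant, III-1 (affected, male) cannot arise from II-3 (unaffected) × II-1 (unaffected).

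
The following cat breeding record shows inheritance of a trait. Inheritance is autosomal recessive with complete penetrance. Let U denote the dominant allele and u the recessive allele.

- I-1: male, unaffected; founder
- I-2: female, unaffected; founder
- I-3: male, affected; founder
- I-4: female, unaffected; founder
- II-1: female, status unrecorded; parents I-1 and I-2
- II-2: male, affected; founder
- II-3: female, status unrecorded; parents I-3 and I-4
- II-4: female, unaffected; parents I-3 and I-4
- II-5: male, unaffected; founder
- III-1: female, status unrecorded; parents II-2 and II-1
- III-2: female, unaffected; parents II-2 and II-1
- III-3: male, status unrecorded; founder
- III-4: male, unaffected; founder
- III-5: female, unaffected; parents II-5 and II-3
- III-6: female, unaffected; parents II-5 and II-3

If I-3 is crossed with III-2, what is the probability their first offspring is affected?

1/2

I-3 is affected, so I-3 is uu.
III-2 is unaffected so carries U and received u from II-2 (uu), so III-2 is Uu.
The cross gives 1/2 Uu : 1/2 uu, so P(offspring is affected) = 1/2.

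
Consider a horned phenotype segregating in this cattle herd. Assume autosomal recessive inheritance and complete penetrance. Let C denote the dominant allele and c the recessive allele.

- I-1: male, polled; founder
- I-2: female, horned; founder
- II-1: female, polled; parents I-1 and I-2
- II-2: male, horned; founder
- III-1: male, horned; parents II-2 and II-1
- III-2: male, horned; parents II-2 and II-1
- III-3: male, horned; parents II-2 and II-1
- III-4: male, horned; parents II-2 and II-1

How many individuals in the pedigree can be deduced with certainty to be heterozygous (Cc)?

Obligate heterozygotes: II-1 is polled so carries C and received c from I-2 (cc), so II-1 is Cc.
Every other individual is either homozygous by phenotype or has at least one consistent homozygous assignment, so the count is 1.

1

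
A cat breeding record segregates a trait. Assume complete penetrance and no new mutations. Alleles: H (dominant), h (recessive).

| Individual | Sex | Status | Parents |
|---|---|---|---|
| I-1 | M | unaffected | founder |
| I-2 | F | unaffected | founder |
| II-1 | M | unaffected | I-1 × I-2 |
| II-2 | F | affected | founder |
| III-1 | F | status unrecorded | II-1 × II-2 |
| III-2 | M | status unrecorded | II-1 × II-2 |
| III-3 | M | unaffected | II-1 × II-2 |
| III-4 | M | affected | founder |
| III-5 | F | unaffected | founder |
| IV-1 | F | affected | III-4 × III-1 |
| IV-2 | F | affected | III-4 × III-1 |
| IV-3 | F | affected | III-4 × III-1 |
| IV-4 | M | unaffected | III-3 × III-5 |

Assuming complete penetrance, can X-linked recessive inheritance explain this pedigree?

Under X-linked recessive, III-3 (unaffected, male) cannot arise from II-1 (unaffected) × II-2 (affected).

No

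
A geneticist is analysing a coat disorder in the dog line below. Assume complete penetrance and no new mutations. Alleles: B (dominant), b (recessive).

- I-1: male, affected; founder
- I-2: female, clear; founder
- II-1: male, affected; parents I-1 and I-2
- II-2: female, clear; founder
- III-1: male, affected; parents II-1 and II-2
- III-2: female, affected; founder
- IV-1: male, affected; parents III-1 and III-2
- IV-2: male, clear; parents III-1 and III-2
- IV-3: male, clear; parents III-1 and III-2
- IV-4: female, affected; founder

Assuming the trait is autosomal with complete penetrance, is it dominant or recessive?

dominant

III-1 and III-2 are both affected yet have a clear child IV-2. Under a recessive model two affected parents are homozygous and every child would be affected, so the trait cannot be recessive.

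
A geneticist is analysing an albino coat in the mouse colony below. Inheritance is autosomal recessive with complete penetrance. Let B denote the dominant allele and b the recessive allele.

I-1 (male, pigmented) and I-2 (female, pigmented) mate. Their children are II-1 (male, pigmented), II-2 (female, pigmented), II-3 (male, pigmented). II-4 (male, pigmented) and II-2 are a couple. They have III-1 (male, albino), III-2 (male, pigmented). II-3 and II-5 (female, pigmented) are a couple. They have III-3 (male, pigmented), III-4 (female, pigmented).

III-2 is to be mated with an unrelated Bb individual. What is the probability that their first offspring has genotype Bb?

II-4 is pigmented so carries B and passed b to III-1 (bb), so II-4 is Bb.
II-2 is pigmented so carries B and passed b to III-1 (bb), so II-2 is Bb.
III-2 is a pigmented offspring of II-4 (Bb) × II-2 (Bb), whose cross gives 1/4 BB : 1/2 Bb : 1/4 bb; conditioning on being pigmented, III-2 is BB with probability 1/3, Bb with probability 2/3.
Summing over parental genotype combinations, P(offspring has genotype Bb) = 1/3·1/2 + 2/3·1/2 = 1/2.

1/2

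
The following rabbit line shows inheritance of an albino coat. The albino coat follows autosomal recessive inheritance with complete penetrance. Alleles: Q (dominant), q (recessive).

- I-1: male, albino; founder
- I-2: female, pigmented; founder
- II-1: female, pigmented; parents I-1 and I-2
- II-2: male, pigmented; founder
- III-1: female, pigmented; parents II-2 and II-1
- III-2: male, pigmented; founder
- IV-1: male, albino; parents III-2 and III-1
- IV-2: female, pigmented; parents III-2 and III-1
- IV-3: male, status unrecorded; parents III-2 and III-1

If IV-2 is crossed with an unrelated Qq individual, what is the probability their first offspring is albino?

1/6

III-2 is pigmented so carries Q and passed q to IV-1 (qq), so III-2 is Qq.
III-1 is pigmented so carries Q and passed q to IV-1 (qq), so III-1 is Qq.
IV-2 is a pigmented offspring of III-2 (Qq) × III-1 (Qq), whose cross gives 1/4 QQ : 1/2 Qq : 1/4 qq; conditioning on being pigmented, IV-2 is QQ with probability 1/3, Qq with probability 2/3.
Summing over parental genotype combinations, P(offspring is albino) = 2/3·1/4 = 1/6.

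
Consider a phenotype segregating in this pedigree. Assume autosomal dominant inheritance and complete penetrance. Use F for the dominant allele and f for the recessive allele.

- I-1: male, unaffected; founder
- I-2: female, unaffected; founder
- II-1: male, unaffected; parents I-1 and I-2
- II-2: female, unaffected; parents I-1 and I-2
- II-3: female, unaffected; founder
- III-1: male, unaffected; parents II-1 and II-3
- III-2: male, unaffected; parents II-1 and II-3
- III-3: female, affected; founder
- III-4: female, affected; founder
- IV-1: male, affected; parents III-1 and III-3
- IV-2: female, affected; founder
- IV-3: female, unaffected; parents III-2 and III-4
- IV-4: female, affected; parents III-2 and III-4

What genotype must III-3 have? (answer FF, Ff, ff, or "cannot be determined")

III-3's phenotype allows FF or Ff, and no parent or child forces a single allele at both positions; consistent genotype assignments exist with III-3 as FF or Ff.

cannot be determined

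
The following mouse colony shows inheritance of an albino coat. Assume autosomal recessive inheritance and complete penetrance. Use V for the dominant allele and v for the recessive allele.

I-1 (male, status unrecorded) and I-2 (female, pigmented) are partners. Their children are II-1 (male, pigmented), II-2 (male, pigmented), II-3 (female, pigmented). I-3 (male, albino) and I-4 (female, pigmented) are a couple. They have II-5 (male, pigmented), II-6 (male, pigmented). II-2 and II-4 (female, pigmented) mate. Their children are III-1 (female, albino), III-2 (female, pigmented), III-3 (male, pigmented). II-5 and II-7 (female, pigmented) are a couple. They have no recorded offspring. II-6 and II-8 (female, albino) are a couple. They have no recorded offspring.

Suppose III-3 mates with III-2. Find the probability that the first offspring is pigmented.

8/9

II-2 is pigmented so carries V and passed v to III-1 (vv), so II-2 is Vv.
II-4 is pigmented so carries V and passed v to III-1 (vv), so II-4 is Vv.
III-3 is a pigmented offspring of II-2 (Vv) × II-4 (Vv), whose cross gives 1/4 VV : 1/2 Vv : 1/4 vv; conditioning on being pigmented, III-3 is VV with probability 1/3, Vv with probability 2/3.
III-2 is a pigmented offspring of II-2 (Vv) × II-4 (Vv), whose cross gives 1/4 VV : 1/2 Vv : 1/4 vv; conditioning on being pigmented, III-2 is VV with probability 1/3, Vv with probability 2/3.
Summing over parental genotype combinations, P(offspring is pigmented) = 1/9·1 + 2/9·1 + 2/9·1 + 4/9·3/4 = 8/9.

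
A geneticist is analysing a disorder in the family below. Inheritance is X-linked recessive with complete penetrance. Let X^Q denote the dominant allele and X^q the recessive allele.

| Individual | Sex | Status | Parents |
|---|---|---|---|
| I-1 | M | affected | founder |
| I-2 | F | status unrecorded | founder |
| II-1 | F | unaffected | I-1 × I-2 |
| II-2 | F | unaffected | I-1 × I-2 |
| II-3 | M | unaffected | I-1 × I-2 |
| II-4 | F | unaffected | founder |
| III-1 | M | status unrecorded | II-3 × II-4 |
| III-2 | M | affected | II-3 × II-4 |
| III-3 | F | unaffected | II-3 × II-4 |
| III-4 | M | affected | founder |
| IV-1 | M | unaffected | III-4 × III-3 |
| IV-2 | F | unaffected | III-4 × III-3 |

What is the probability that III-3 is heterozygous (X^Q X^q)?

II-3 is unaffected, so II-3 is X^Q Y.
II-4 is unaffected so carries Q and passed q to III-2 (X^q Y), so II-4 is X^Q X^q.
Their cross gives offspring ratios 1/2 X^Q X^Q : 1/2 X^Q X^q. Conditioning on III-3 being unaffected, P(X^Q X^q) = 1/2 / 1 = 1/2 before taking III-3's own offspring into account.
III-4 is affected, so III-4 is X^q Y.
Now use III-3's offspring. Probability of each recorded status — unaffected son IV-1: 1/2 if III-3 is X^Q X^q, 1 if X^Q X^Q; unaffected daughter IV-2: 1/2 if III-3 is X^Q X^q, 1 if X^Q X^Q.
Bayes: P(X^Q X^q) = 1/2·1/4 / (1/2·1/4 + 1/2·1) = 1/5.

1/5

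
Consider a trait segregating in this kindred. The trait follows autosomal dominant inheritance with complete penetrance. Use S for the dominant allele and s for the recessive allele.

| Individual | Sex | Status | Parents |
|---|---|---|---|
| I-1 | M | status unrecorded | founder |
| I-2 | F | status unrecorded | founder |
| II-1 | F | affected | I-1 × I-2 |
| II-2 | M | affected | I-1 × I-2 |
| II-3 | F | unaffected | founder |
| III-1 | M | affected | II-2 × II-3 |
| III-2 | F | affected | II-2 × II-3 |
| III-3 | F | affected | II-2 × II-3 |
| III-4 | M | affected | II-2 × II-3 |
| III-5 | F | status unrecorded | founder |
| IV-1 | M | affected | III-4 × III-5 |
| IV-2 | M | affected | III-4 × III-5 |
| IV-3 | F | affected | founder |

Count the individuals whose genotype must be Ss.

4

Obligate heterozygotes: III-1 is affected so carries S and received s from II-3 (ss), so III-1 is Ss; III-2 is affected so carries S and received s from II-3 (ss), so III-2 is Ss; III-3 is affected so carries S and received s from II-3 (ss), so III-3 is Ss; III-4 is affected so carries S and received s from II-3 (ss), so III-4 is Ss.
Every other individual is either homozygous by phenotype or has at least one consistent homozygous assignment, so the count is 4.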